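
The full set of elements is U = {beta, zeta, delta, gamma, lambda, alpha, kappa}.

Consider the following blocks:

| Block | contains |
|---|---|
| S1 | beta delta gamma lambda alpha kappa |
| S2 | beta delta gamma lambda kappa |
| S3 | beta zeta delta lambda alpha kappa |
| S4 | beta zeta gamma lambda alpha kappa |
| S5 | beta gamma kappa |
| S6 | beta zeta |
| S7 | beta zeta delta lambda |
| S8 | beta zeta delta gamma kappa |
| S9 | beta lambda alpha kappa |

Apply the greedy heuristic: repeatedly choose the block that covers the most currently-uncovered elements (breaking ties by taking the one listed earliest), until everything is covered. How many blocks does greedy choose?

Greedy: pick S1 (covers 6 new) → pick S3 (covers 1 new). Total picks: 2.

2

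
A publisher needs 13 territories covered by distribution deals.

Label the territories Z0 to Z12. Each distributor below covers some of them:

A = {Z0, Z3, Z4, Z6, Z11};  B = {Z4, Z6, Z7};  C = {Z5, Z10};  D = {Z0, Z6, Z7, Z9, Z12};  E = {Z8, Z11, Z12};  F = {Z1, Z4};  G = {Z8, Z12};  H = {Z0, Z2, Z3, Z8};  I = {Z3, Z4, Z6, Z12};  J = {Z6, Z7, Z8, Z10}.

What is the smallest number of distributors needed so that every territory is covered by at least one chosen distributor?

5

C and D and E and F and H together: C ∪ D ∪ E ∪ F ∪ H = {Z0, Z1, Z2, Z3, Z4, Z5, Z6, Z7, Z8, Z9, Z10, Z11, Z12} — every territory is covered.
No 4 of the 10 distributors cover everything (all 210 combinations miss at least one territory), so 5 is optimal.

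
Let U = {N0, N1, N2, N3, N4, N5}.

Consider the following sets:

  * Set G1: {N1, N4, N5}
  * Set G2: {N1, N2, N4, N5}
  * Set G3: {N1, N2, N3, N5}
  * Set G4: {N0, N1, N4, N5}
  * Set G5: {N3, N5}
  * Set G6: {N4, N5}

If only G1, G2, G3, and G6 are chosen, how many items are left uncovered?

1

Union of G1, G2, G3, G6 = {N1, N2, N3, N4, N5}.
Not covered: N0 — 1 item.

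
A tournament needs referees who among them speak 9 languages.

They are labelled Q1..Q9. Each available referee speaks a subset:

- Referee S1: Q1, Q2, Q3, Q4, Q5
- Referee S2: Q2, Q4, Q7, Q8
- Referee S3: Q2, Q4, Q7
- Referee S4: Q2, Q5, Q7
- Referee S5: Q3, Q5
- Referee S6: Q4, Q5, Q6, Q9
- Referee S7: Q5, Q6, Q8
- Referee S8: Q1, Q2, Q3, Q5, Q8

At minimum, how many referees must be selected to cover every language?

Take {S4, S6, S8}. Their union is {Q1, Q2, Q3, Q4, Q5, Q6, Q7, Q8, Q9}, which is all 9 languages.
Only S6 contains Q9, so S6 is forced; the remaining 5 languages need at least 2 more referees (each remaining referee adds at most 4) — so at least 3 referees are needed, and 3 is optimal.

3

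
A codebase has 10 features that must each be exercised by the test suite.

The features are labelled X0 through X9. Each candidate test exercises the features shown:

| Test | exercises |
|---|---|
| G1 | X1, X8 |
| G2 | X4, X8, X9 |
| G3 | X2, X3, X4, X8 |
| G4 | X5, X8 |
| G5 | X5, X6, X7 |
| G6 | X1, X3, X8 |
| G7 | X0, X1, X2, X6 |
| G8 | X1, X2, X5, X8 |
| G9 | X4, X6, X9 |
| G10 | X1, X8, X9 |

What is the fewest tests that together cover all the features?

G3 and G5 and G7 and G9 together: G3 ∪ G5 ∪ G7 ∪ G9 = {X0, X1, X2, X3, X4, X5, X6, X7, X8, X9} — every feature is covered.
No 3 of the 10 tests cover everything (all 120 combinations miss at least one feature), so 4 is optimal.

4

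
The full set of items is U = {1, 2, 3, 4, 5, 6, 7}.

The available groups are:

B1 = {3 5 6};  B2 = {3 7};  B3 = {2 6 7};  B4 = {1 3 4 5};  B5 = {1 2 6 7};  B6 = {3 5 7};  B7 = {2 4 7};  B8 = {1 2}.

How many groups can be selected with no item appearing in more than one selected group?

2

B3, B4 are pairwise disjoint (B3={2,6,7}; B4={1,3,4,5}).
Every remaining group overlaps one of these, and no 3 of the listed groups are pairwise disjoint, so 2 is the maximum.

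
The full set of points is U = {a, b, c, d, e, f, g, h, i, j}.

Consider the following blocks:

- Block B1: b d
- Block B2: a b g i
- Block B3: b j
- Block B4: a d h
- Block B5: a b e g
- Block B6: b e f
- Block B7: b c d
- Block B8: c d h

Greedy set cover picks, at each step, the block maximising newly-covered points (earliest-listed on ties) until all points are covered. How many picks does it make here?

Greedy: pick B2 (covers 4 new) → pick B8 (covers 3 new) → pick B6 (covers 2 new) → pick B3 (covers 1 new). Total picks: 4.

4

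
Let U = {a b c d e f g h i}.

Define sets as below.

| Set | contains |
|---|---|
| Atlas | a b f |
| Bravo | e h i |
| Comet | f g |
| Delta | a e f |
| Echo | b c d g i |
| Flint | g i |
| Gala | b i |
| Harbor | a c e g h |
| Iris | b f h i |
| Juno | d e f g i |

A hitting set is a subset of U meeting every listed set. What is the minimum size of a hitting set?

3

Take T = {a, f, i}. Each listed set contains at least one of these, so T is a hitting set of size 3.
No choice of 2 elements meets every set, so 3 is the minimum.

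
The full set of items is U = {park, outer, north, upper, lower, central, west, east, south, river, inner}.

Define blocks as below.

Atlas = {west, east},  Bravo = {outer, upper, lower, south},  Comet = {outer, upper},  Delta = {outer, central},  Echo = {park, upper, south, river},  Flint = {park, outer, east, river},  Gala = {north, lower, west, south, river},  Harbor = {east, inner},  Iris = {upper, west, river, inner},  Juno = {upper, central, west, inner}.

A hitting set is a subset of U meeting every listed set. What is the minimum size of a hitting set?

H = {outer, west, south, inner} meets every block (each contains at least one member of H), and |H| = 4.
No choice of 3 items meets every block, so 4 is the minimum.

4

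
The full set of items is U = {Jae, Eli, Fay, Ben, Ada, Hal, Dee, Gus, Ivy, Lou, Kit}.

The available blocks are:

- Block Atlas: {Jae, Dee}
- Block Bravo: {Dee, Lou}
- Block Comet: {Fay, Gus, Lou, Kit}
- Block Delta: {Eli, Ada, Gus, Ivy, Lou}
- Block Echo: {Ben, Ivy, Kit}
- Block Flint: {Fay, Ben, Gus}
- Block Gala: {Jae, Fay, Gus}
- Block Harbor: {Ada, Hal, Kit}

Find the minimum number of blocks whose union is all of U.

4

Atlas and Delta and Flint and Harbor together: Atlas ∪ Delta ∪ Flint ∪ Harbor = {Jae, Eli, Fay, Ben, Ada, Hal, Dee, Gus, Ivy, Lou, Kit} — every item is covered.
Only Delta contains Eli, so Delta is forced; the remaining 6 items need at least 3 more blocks (each remaining block adds at most 2) — so at least 4 blocks are needed, and 4 is optimal.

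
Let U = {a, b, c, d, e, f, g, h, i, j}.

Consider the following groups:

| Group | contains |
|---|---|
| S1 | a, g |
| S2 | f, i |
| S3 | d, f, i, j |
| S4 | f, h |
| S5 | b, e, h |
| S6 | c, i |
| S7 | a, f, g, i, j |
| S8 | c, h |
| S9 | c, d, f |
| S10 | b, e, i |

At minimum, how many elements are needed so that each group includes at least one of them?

4

Take T = {a, c, h, i}. Each listed group contains at least one of these, so T is a hitting set of size 4.
No choice of 3 elements meets every group, so 4 is the minimum.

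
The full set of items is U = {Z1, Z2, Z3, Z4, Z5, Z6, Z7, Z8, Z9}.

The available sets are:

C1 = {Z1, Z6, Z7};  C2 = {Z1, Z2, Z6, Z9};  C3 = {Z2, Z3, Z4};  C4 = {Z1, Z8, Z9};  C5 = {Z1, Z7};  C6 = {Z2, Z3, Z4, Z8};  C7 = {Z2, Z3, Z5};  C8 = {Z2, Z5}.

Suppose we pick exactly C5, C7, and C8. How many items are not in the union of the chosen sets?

4

Union of C5, C7, C8 = {Z1, Z2, Z3, Z5, Z7}.
Not covered: Z4, Z6, Z8, Z9 — 4 items.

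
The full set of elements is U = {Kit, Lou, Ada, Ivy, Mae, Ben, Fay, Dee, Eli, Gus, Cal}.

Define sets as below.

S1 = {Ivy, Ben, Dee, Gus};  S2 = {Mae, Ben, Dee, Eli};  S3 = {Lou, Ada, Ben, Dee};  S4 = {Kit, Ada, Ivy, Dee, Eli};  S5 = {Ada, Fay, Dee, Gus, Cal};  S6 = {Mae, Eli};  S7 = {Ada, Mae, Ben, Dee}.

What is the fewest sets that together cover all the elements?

4

Take {S3, S4, S5, S6}. Their union is {Kit, Lou, Ada, Ivy, Mae, Ben, Fay, Dee, Eli, Gus, Cal}, which is all 11 elements.
Only S3 contains Lou, so S3 is forced; the remaining 7 elements need at least 3 more sets (each remaining set adds at most 3) — so at least 4 sets are needed, and 4 is optimal.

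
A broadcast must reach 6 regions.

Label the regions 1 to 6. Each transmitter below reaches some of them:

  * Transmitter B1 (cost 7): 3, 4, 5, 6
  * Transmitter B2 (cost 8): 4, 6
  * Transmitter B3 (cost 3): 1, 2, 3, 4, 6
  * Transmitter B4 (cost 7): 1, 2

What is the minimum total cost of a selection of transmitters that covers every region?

10

B1, B3 together cover every region (B1 ∪ B3 = {1, 2, 3, 4, 5, 6}); total cost 7 + 3 = 10.
No covering selection has total cost below 10.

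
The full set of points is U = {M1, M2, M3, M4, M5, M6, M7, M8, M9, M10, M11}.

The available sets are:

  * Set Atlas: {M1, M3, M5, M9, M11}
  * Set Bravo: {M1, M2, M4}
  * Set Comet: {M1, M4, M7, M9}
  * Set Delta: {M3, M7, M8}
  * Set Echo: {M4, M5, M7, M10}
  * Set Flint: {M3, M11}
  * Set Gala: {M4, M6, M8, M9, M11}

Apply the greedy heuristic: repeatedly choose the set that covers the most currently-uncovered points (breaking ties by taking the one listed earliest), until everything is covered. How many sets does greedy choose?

4

Greedy: pick Atlas (covers 5 new) → pick Echo (covers 3 new) → pick Gala (covers 2 new) → pick Bravo (covers 1 new). Total picks: 4.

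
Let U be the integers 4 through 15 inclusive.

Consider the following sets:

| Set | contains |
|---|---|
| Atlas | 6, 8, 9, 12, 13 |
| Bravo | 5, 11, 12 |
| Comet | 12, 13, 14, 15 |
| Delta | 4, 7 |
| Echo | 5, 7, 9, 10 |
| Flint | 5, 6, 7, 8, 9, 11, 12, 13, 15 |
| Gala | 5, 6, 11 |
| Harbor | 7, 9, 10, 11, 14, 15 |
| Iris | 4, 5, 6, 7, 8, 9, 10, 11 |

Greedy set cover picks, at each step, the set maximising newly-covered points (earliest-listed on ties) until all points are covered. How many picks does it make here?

3

Greedy: pick Flint (covers 9 new) → pick Harbor (covers 2 new) → pick Delta (covers 1 new). Total picks: 3.
(The true minimum cover uses only 2 sets, so greedy is not optimal here.)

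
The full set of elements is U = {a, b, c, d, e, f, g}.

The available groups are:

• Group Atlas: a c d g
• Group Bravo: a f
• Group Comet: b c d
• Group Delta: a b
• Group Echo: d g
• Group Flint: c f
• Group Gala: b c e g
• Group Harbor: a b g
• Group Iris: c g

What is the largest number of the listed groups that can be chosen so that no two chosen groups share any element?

Delta, Echo, Flint are pairwise disjoint (Delta={a,b}; Echo={d,g}; Flint={c,f}).
Every remaining group overlaps one of these, and no 4 of the listed groups are pairwise disjoint, so 3 is the maximum.

3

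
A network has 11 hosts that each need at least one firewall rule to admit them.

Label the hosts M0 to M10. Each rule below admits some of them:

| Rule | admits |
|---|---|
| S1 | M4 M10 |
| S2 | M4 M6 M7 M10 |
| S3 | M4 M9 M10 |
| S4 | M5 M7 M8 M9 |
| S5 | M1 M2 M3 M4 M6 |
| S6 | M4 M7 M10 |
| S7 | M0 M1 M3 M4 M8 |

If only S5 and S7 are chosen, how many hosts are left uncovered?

4

Union of S5, S7 = {M0, M1, M2, M3, M4, M6, M8}.
Not covered: M5, M7, M9, M10 — 4 hosts.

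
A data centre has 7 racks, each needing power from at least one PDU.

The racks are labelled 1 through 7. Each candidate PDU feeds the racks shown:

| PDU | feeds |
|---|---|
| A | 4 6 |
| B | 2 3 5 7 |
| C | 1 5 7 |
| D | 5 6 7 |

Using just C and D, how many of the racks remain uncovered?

3

Union of C, D = {1, 5, 6, 7}.
Not covered: 2, 3, 4 — 3 racks.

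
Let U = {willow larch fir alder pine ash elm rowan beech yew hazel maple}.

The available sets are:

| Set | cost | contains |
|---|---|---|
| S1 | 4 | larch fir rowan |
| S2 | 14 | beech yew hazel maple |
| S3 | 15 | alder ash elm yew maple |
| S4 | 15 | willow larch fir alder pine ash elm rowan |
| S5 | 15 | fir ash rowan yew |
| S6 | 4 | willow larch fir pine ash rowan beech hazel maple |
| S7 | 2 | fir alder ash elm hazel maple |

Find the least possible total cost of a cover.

S3, S6 together cover every element (S3 ∪ S6 = {willow, larch, fir, alder, pine, ash, elm, rowan, beech, yew, hazel, maple}); total cost 15 + 4 = 19.
The greedy pick S7, S6, S2 costs 20; no covering selection beats 19.

19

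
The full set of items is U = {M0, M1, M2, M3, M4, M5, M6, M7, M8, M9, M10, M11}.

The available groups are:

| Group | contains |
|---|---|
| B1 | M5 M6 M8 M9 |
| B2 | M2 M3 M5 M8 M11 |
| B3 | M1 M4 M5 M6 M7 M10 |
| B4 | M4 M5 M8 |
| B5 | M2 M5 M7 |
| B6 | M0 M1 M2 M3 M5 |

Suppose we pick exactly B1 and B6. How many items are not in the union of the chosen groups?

Union of B1, B6 = {M0, M1, M2, M3, M5, M6, M8, M9}.
Not covered: M4, M7, M10, M11 — 4 items.

4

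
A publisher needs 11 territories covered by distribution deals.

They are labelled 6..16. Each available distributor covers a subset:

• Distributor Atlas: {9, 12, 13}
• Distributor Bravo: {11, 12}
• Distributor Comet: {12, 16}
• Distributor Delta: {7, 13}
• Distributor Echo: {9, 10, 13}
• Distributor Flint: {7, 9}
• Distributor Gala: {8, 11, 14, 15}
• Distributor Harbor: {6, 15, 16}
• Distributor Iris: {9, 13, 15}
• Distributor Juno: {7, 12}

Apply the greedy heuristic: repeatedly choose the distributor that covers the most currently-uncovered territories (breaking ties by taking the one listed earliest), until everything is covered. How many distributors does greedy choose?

5

Greedy: pick Gala (covers 4 new) → pick Atlas (covers 3 new) → pick Harbor (covers 2 new) → pick Delta (covers 1 new) → pick Echo (covers 1 new). Total picks: 5.
(The true minimum cover uses only 4 distributors, so greedy is not optimal here.)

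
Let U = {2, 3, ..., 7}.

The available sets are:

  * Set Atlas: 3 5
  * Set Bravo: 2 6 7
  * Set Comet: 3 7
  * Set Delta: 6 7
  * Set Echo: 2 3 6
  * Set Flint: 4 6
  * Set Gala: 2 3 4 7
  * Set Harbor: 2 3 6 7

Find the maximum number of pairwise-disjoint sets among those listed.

2

Atlas, Delta are pairwise disjoint (Atlas={3,5}; Delta={6,7}).
Every remaining set overlaps one of these, and no 3 of the listed sets are pairwise disjoint, so 2 is the maximum.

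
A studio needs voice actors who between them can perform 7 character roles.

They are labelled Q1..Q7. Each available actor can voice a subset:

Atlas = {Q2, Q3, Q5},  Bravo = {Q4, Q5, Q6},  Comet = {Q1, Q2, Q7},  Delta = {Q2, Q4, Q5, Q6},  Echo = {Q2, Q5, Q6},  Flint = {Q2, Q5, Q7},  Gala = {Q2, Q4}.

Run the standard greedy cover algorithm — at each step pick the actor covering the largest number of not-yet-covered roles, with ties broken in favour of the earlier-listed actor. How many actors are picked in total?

Greedy: pick Delta (covers 4 new) → pick Comet (covers 2 new) → pick Atlas (covers 1 new). Total picks: 3.

3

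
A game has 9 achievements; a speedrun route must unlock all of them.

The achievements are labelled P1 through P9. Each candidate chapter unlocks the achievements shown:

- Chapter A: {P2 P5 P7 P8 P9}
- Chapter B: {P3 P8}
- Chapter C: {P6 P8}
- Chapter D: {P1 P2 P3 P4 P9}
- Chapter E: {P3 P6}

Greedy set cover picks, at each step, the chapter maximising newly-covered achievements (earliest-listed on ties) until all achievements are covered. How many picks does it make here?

3

Greedy: pick A (covers 5 new) → pick D (covers 3 new) → pick C (covers 1 new). Total picks: 3.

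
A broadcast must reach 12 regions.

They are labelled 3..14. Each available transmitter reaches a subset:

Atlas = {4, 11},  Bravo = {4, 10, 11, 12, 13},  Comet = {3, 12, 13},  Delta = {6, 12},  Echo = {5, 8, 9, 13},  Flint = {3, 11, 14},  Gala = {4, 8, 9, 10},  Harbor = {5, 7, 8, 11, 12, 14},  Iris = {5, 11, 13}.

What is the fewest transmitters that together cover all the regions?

4

Take {Comet, Delta, Gala, Harbor}. Their union is {3, 4, 5, 6, 7, 8, 9, 10, 11, 12, 13, 14}, which is all 12 regions.
No 3 of the 9 transmitters cover everything (all 84 combinations miss at least one region), so 4 is optimal.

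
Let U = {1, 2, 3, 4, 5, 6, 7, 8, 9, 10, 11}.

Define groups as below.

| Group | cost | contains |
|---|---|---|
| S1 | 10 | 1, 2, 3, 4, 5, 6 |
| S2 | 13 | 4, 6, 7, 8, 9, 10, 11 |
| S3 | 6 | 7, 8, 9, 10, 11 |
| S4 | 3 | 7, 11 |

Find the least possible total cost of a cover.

S1, S3 together cover every element (S1 ∪ S3 = {1, 2, 3, 4, 5, 6, 7, 8, 9, 10, 11}); total cost 10 + 6 = 16.
No covering selection has total cost below 16.

16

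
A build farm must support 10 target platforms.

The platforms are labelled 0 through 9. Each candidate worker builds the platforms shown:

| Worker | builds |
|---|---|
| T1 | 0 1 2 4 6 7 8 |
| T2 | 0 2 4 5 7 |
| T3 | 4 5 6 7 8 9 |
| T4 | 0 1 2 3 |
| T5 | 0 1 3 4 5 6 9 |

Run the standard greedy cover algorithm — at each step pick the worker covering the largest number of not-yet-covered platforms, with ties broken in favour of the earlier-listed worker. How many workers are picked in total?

2

Greedy: pick T1 (covers 7 new) → pick T5 (covers 3 new). Total picks: 2.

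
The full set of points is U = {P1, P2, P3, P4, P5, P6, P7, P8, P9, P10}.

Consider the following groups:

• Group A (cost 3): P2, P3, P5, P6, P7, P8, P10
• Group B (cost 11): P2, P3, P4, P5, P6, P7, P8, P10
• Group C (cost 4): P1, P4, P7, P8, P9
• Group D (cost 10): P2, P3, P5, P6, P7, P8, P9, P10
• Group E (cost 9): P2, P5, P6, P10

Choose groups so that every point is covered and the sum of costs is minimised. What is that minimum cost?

7

A, C together cover every point (A ∪ C = {P1, P2, P3, P4, P5, P6, P7, P8, P9, P10}); total cost 3 + 4 = 7.
No covering selection has total cost below 7.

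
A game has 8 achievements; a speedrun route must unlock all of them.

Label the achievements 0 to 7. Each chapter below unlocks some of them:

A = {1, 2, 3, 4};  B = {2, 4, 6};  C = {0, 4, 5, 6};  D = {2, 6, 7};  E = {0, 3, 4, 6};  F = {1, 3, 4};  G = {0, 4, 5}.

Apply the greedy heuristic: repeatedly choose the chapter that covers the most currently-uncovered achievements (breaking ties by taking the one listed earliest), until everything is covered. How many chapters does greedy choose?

3

Greedy: pick A (covers 4 new) → pick C (covers 3 new) → pick D (covers 1 new). Total picks: 3.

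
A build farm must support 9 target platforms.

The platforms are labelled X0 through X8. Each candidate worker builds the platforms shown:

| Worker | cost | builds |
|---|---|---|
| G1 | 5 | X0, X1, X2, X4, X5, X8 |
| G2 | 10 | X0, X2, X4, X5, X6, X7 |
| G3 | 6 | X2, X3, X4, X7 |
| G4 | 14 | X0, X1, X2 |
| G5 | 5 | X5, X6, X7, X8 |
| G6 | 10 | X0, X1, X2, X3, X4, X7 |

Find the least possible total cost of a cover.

15

G5, G6 together cover every platform (G5 ∪ G6 = {X0, X1, X2, X3, X4, X5, X6, X7, X8}); total cost 5 + 10 = 15.
The greedy pick G1, G5, G3 costs 16; no covering selection beats 15.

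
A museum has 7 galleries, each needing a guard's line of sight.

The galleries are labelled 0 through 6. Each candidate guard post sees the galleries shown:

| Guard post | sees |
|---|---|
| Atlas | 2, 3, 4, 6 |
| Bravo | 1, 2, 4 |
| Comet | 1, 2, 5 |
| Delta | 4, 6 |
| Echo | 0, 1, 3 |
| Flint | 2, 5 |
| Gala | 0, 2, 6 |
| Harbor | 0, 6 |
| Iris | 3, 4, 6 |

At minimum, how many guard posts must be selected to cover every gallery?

3

Delta and Echo and Flint together: Delta ∪ Echo ∪ Flint = {0, 1, 2, 3, 4, 5, 6} — every gallery is covered.
No 2 of the 9 guard posts cover everything (all 36 combinations miss at least one gallery), so 3 is optimal.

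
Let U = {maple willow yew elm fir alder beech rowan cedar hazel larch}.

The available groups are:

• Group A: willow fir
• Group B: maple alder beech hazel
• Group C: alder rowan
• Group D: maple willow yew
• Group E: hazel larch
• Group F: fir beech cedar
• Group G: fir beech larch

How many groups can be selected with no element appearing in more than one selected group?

C, D, E, F are pairwise disjoint (C={alder,rowan}; D={maple,willow,yew}; E={hazel,larch}; F={fir,beech,cedar}).
Every remaining group overlaps one of these, and no 5 of the listed groups are pairwise disjoint, so 4 is the maximum.

4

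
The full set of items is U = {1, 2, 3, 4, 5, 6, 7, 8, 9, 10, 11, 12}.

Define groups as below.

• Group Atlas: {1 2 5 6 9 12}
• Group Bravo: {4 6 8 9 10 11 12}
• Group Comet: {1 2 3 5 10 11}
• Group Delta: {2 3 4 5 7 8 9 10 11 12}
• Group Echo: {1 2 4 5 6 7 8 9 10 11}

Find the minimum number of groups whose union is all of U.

Delta and Echo together: Delta ∪ Echo = {1, 2, 3, 4, 5, 6, 7, 8, 9, 10, 11, 12} — every item is covered.
No single group has all 12 items (the largest, Delta, has 10), so 2 is optimal.

2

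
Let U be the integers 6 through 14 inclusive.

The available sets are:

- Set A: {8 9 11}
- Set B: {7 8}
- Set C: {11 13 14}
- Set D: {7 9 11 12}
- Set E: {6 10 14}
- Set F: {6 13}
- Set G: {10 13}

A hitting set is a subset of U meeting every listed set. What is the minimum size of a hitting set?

4

The 4 items {8, 9, 13, 14} hit every set.
No choice of 3 items meets every set, so 4 is the minimum.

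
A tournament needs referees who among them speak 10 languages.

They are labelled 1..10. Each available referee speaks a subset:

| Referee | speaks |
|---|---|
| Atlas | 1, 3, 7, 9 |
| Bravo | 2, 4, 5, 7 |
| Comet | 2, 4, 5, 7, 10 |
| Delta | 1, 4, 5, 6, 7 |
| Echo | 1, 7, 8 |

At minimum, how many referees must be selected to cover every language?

4

Take {Atlas, Comet, Delta, Echo}. Their union is {1, 2, 3, 4, 5, 6, 7, 8, 9, 10}, which is all 10 languages.
Only Delta contains 6, so Delta is forced; the remaining 5 languages need at least 3 more referees (each remaining referee adds at most 2) — so at least 4 referees are needed, and 4 is optimal.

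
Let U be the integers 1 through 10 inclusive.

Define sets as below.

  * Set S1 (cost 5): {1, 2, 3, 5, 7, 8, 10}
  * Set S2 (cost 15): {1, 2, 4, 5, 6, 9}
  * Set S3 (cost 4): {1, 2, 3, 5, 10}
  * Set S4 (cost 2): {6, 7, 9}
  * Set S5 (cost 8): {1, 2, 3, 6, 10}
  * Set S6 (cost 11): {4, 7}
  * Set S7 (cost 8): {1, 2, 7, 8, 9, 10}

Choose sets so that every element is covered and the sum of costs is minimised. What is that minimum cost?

S1, S4, S6 together cover every element (S1 ∪ S4 ∪ S6 = {1, 2, 3, 4, 5, 6, 7, 8, 9, 10}); total cost 5 + 2 + 11 = 18.
The greedy pick S4, S3, S1, S6 costs 22; no covering selection beats 18.

18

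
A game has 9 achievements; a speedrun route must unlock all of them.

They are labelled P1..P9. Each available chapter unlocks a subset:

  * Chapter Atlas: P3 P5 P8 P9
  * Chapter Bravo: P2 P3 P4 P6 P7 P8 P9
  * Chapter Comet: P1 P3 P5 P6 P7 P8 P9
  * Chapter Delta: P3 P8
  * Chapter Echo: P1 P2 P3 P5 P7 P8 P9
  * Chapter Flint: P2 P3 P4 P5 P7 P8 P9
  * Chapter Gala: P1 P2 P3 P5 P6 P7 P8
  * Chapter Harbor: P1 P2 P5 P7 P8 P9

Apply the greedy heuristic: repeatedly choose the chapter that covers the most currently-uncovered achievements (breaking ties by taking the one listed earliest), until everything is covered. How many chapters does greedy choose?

Greedy: pick Bravo (covers 7 new) → pick Comet (covers 2 new). Total picks: 2.

2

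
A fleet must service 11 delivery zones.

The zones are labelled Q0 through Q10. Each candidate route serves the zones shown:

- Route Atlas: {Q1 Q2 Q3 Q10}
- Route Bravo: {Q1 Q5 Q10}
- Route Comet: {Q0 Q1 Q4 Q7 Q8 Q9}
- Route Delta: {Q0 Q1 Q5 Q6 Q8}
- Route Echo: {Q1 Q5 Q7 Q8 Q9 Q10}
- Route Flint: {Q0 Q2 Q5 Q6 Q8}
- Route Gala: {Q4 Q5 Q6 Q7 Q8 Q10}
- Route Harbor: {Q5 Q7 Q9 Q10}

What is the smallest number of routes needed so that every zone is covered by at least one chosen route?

3

Atlas and Comet and Delta together: Atlas ∪ Comet ∪ Delta = {Q0, Q1, Q2, Q3, Q4, Q5, Q6, Q7, Q8, Q9, Q10} — every zone is covered.
Only Atlas contains Q3, so Atlas is forced; the remaining 7 zones need at least 2 more routes (each remaining route adds at most 5) — so at least 3 routes are needed, and 3 is optimal.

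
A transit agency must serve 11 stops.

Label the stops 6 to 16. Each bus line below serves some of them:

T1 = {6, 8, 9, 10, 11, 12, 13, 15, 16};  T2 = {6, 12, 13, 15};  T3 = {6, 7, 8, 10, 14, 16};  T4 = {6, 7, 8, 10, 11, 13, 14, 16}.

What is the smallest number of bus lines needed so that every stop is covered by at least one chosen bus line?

T1 and T3 together: T1 ∪ T3 = {6, 7, 8, 9, 10, 11, 12, 13, 14, 15, 16} — every stop is covered.
No single bus line has all 11 stops (the largest, T1, has 9), so 2 is optimal.

2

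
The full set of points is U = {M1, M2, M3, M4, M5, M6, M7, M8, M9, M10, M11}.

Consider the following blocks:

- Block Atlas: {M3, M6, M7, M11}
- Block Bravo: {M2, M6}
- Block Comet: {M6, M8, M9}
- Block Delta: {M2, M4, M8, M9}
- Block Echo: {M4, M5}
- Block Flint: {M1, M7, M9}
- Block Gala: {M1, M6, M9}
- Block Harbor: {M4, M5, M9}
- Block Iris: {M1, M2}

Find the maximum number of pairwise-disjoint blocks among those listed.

3

Comet, Echo, Iris are pairwise disjoint (Comet={M6,M8,M9}; Echo={M4,M5}; Iris={M1,M2}).
Every remaining block overlaps one of these, and no 4 of the listed blocks are pairwise disjoint, so 3 is the maximum.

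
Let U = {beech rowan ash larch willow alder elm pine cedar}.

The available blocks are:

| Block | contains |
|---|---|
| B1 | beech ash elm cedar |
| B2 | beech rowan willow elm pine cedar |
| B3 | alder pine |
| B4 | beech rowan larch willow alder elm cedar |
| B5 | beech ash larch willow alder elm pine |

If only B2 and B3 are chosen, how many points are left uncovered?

Union of B2, B3 = {beech, rowan, willow, alder, elm, pine, cedar}.
Not covered: ash, larch — 2 points.

2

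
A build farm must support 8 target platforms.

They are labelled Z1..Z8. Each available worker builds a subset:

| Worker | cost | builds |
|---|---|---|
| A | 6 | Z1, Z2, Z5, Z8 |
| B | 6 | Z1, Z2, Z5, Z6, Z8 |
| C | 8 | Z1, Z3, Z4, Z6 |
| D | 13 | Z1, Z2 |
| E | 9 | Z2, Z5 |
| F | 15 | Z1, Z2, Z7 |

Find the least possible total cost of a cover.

29

B, C, F together cover every platform (B ∪ C ∪ F = {Z1, Z2, Z3, Z4, Z5, Z6, Z7, Z8}); total cost 6 + 8 + 15 = 29.
No covering selection has total cost below 29.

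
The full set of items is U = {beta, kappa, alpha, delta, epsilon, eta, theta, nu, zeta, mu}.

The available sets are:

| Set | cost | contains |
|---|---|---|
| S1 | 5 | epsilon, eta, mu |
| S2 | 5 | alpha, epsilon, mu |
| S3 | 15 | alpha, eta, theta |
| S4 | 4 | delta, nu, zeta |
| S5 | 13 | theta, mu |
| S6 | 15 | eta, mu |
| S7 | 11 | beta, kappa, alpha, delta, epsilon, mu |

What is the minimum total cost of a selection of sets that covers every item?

30

S3, S4, S7 together cover every item (S3 ∪ S4 ∪ S7 = {beta, kappa, alpha, delta, epsilon, eta, theta, nu, zeta, mu}); total cost 15 + 4 + 11 = 30.
The greedy pick S4, S1, S7, S5 costs 33; no covering selection beats 30.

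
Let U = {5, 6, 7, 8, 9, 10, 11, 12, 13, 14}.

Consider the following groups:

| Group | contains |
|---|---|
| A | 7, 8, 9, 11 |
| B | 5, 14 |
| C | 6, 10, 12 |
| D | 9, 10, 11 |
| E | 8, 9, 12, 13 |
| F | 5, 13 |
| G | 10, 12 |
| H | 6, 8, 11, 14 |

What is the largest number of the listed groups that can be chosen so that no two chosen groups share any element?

3

A, C, F are pairwise disjoint (A={7,8,9,11}; C={6,10,12}; F={5,13}).
Every remaining group overlaps one of these, and no 4 of the listed groups are pairwise disjoint, so 3 is the maximum.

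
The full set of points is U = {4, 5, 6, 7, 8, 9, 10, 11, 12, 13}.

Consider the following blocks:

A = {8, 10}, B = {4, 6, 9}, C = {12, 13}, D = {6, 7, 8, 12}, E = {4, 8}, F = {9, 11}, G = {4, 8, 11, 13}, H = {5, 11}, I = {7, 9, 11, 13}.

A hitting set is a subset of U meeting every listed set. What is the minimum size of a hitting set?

The 4 points {4, 8, 11, 13} hit every block.
The blocks A, B, C, H are pairwise disjoint, so any hitting set needs a separate point for each — at least 4. Hence 4 is optimal.

4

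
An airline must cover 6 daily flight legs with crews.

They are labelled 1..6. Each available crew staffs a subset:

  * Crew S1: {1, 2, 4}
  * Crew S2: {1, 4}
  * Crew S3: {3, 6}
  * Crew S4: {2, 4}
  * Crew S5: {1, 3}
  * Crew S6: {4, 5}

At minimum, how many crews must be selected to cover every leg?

3

Take {S1, S3, S6}. Their union is {1, 2, 3, 4, 5, 6}, which is all 6 legs.
Only S6 contains 5, so S6 is forced; the remaining 4 legs need at least 2 more crews (each remaining crew adds at most 2) — so at least 3 crews are needed, and 3 is optimal.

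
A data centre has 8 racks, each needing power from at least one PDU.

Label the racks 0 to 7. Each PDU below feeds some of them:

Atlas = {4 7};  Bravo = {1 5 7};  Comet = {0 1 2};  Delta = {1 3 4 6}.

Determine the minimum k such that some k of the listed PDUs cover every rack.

3

Take {Bravo, Comet, Delta}. Their union is {0, 1, 2, 3, 4, 5, 6, 7}, which is all 8 racks.
Only Comet contains 0, so Comet is forced; the remaining 5 racks need at least 2 more PDUs (each remaining PDU adds at most 3) — so at least 3 PDUs are needed, and 3 is optimal.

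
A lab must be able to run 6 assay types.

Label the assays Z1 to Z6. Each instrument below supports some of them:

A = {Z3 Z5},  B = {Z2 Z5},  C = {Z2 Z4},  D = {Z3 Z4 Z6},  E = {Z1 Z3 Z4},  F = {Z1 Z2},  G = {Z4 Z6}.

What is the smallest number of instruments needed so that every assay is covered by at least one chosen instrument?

3

Take {B, E, G}. Their union is {Z1, Z2, Z3, Z4, Z5, Z6}, which is all 6 assays.
No 2 of the 7 instruments cover everything (all 21 combinations miss at least one assay), so 3 is optimal.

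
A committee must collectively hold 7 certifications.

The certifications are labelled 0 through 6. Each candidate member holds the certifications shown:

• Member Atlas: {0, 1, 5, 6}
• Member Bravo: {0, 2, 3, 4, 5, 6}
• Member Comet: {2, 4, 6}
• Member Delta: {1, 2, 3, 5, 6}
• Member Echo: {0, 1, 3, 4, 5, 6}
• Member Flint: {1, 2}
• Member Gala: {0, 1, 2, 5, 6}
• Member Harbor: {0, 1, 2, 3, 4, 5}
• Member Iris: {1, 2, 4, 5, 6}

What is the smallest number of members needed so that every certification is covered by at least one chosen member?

Echo and Flint together: Echo ∪ Flint = {0, 1, 2, 3, 4, 5, 6} — every certification is covered.
No single member has all 7 certifications (the largest, Bravo, has 6), so 2 is optimal.

2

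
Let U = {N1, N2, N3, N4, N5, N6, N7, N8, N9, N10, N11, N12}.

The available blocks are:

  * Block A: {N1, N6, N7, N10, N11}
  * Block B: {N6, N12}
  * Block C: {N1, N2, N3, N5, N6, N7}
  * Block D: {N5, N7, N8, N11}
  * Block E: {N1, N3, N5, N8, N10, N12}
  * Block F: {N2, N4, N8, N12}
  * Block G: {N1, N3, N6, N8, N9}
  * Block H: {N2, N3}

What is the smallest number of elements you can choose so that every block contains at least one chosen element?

The 3 elements {N2, N6, N8} hit every block.
The blocks B, D, H are pairwise disjoint, so any hitting set needs a separate element for each — at least 3. Hence 3 is optimal.

3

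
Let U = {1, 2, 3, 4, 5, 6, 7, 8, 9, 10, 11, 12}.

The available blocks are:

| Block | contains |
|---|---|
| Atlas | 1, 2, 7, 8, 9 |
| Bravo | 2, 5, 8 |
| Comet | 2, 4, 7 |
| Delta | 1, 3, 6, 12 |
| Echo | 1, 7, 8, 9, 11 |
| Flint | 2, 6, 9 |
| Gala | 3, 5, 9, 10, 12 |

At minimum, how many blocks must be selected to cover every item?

Take {Comet, Echo, Flint, Gala}. Their union is {1, 2, 3, 4, 5, 6, 7, 8, 9, 10, 11, 12}, which is all 12 items.
No 3 of the 7 blocks cover everything (all 35 combinations miss at least one item), so 4 is optimal.

4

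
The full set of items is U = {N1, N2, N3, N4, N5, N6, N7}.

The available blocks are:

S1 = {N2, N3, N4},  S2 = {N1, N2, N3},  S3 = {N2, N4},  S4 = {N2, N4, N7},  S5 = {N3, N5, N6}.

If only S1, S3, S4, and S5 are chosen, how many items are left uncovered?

Union of S1, S3, S4, S5 = {N2, N3, N4, N5, N6, N7}.
Not covered: N1 — 1 item.

1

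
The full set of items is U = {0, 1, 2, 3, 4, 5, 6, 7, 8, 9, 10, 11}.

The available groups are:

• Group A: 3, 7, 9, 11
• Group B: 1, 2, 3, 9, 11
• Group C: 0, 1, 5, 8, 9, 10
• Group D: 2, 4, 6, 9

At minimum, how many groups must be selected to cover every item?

Take {A, C, D}. Their union is {0, 1, 2, 3, 4, 5, 6, 7, 8, 9, 10, 11}, which is all 12 items.
Only C contains 0, so C is forced; the remaining 6 items need at least 2 more groups (each remaining group adds at most 3) — so at least 3 groups are needed, and 3 is optimal.

3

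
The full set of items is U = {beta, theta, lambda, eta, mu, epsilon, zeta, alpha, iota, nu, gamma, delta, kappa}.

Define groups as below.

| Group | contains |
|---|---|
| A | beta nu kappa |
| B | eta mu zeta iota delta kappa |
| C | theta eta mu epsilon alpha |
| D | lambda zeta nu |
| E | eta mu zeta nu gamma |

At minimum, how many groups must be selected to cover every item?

5

Take {A, B, C, D, E}. Their union is {beta, theta, lambda, eta, mu, epsilon, zeta, alpha, iota, nu, gamma, delta, kappa}, which is all 13 items.
No 4 of the 5 groups cover everything (all 5 combinations miss at least one item), so 5 is optimal.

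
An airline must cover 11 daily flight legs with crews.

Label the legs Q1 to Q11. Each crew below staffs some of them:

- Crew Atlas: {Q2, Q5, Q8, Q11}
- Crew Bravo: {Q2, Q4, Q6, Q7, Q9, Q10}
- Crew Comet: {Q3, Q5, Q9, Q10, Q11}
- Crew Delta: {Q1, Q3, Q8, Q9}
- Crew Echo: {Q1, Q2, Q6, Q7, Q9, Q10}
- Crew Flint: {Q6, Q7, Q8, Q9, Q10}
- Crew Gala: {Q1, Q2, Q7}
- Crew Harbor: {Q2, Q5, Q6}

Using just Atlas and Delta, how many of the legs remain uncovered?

4

Union of Atlas, Delta = {Q1, Q2, Q3, Q5, Q8, Q9, Q11}.
Not covered: Q4, Q6, Q7, Q10 — 4 legs.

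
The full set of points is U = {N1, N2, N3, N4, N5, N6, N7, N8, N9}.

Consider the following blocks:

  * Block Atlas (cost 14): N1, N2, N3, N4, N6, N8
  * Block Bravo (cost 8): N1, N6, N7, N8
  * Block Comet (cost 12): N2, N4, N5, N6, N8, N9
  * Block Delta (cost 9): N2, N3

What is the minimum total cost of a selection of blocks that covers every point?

29

Bravo, Comet, Delta together cover every point (Bravo ∪ Comet ∪ Delta = {N1, N2, N3, N4, N5, N6, N7, N8, N9}); total cost 8 + 12 + 9 = 29.
No covering selection has total cost below 29.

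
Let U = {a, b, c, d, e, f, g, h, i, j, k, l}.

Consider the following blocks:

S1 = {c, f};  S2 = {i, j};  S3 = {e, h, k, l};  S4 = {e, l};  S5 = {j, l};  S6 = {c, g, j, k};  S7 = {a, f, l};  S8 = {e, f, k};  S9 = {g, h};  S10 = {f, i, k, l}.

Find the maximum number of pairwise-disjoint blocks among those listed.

4

S1, S2, S4, S9 are pairwise disjoint (S1={c,f}; S2={i,j}; S4={e,l}; S9={g,h}).
Every remaining block overlaps one of these, and no 5 of the listed blocks are pairwise disjoint, so 4 is the maximum.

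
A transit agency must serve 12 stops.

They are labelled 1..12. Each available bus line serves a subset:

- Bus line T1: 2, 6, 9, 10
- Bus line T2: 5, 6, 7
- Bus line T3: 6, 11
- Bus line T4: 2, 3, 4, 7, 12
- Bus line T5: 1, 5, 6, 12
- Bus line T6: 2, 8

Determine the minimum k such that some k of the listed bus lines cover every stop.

5

Take {T1, T3, T4, T5, T6}. Their union is {1, 2, 3, 4, 5, 6, 7, 8, 9, 10, 11, 12}, which is all 12 stops.
No 4 of the 6 bus lines cover everything (all 15 combinations miss at least one stop), so 5 is optimal.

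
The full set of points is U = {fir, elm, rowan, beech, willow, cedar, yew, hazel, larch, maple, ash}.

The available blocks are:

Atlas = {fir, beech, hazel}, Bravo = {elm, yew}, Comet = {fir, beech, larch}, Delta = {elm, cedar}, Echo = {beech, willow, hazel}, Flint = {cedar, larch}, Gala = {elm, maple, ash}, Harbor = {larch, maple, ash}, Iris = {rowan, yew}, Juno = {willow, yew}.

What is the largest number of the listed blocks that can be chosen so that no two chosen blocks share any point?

4

Atlas, Flint, Gala, Iris are pairwise disjoint (Atlas={fir,beech,hazel}; Flint={cedar,larch}; Gala={elm,maple,ash}; Iris={rowan,yew}).
Every remaining block overlaps one of these, and no 5 of the listed blocks are pairwise disjoint, so 4 is the maximum.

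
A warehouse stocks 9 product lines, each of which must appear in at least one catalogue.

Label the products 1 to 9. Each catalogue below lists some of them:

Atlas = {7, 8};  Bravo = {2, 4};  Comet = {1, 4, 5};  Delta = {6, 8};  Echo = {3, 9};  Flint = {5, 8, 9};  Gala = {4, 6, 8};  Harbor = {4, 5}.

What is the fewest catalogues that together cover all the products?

5

Atlas and Bravo and Comet and Echo and Gala together: Atlas ∪ Bravo ∪ Comet ∪ Echo ∪ Gala = {1, 2, 3, 4, 5, 6, 7, 8, 9} — every product is covered.
No 4 of the 8 catalogues cover everything (all 70 combinations miss at least one product), so 5 is optimal.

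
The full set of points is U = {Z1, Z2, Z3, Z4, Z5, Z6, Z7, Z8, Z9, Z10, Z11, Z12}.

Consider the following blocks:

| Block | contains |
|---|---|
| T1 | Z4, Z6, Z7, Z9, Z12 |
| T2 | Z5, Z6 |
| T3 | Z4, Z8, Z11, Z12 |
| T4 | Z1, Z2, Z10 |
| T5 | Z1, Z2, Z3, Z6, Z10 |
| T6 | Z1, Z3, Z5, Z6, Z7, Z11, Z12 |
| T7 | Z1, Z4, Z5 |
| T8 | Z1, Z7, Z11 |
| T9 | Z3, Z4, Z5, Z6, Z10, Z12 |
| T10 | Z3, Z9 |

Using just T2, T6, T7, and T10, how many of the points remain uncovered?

3

Union of T2, T6, T7, T10 = {Z1, Z3, Z4, Z5, Z6, Z7, Z9, Z11, Z12}.
Not covered: Z2, Z8, Z10 — 3 points.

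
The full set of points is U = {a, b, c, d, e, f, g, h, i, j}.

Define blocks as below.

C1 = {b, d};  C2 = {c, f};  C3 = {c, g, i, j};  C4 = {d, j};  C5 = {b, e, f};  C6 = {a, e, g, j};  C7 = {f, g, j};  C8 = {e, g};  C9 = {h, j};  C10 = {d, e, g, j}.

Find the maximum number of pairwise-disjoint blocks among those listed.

C1, C2, C8, C9 are pairwise disjoint (C1={b,d}; C2={c,f}; C8={e,g}; C9={h,j}).
Every remaining block overlaps one of these, and no 5 of the listed blocks are pairwise disjoint, so 4 is the maximum.

4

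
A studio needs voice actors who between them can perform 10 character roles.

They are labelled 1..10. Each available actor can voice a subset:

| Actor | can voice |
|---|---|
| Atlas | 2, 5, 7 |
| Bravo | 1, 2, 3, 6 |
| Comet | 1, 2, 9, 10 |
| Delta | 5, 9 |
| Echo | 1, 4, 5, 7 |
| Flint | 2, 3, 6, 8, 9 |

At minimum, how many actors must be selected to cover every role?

Take {Comet, Echo, Flint}. Their union is {1, 2, 3, 4, 5, 6, 7, 8, 9, 10}, which is all 10 roles.
Only Echo contains 4, so Echo is forced; the remaining 6 roles need at least 2 more actors (each remaining actor adds at most 5) — so at least 3 actors are needed, and 3 is optimal.

3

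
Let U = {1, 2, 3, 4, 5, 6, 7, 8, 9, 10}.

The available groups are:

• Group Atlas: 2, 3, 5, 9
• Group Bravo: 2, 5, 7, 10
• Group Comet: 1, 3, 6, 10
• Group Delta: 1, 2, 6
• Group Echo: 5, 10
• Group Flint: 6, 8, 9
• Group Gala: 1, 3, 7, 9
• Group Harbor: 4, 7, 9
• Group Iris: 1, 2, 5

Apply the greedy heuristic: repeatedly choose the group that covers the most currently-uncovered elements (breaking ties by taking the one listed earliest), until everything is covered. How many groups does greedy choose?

4

Greedy: pick Atlas (covers 4 new) → pick Comet (covers 3 new) → pick Harbor (covers 2 new) → pick Flint (covers 1 new). Total picks: 4.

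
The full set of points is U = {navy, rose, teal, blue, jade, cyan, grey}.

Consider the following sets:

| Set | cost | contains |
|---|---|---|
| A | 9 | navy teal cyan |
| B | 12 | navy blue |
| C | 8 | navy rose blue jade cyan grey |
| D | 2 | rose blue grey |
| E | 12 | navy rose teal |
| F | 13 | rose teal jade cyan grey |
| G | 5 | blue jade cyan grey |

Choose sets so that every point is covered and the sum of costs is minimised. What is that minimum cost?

A, D, G together cover every point (A ∪ D ∪ G = {navy, rose, teal, blue, jade, cyan, grey}); total cost 9 + 2 + 5 = 16.
No covering selection has total cost below 16.

16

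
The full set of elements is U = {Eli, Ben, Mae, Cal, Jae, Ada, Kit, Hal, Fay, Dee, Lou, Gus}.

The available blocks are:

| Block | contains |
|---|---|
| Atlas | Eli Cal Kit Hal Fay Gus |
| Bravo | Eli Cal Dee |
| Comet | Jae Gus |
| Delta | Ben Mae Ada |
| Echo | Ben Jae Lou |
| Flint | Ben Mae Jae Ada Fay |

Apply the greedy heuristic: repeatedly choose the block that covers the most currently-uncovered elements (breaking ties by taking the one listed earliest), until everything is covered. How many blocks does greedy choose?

Greedy: pick Atlas (covers 6 new) → pick Flint (covers 4 new) → pick Bravo (covers 1 new) → pick Echo (covers 1 new). Total picks: 4.

4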